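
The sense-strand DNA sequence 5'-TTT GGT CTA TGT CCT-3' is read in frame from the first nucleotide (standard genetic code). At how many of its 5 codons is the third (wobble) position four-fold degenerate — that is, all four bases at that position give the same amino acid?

3

Codon 1 TTT (Phe): third position 2-fold.
Codon 2 GGT (Gly): third position 4-fold.
Codon 3 CTA (Leu): third position 4-fold.
Codon 4 TGT (Cys): third position 2-fold.
Codon 5 CCT (Pro): third position 4-fold.
Four-fold degenerate third positions: 3.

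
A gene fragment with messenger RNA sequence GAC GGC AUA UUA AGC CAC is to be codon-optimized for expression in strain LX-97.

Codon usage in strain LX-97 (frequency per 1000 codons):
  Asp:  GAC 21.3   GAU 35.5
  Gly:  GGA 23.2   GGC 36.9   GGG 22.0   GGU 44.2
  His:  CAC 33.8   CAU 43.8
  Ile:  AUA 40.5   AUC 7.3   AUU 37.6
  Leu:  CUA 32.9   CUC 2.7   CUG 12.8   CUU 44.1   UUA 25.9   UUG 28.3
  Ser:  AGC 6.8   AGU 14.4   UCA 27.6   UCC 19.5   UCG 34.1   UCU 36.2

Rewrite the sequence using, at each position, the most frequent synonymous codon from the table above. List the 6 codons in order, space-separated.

Codon 1 (Asp): best is GAU at 35.5.
Codon 2 (Gly): best is GGU at 44.2.
Codon 3 (Ile): best is AUA at 40.5.
Codon 4 (Leu): best is CUU at 44.1.
Codon 5 (Ser): best is UCU at 36.2.
Codon 6 (His): best is CAU at 43.8.

GAU GGU AUA CUU UCU CAU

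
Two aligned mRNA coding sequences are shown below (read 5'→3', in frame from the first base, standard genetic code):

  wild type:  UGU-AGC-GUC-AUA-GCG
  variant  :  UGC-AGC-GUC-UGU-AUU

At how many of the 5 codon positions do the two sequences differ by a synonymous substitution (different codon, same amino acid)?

1

Codon 1: UGU Cys / UGC Cys — synonymous.
Codon 2: AGC Ser / AGC Ser — identical.
Codon 3: GUC Val / GUC Val — identical.
Codon 4: AUA Ile / UGU Cys — nonsynonymous.
Codon 5: GCG Ala / AUU Ile — nonsynonymous.
Synonymous differences: 1.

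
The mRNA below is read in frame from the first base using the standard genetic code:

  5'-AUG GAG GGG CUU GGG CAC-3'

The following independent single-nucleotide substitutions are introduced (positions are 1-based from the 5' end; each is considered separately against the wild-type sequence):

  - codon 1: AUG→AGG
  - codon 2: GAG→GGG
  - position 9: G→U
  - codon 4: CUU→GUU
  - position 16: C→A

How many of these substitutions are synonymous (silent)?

1

Codon 1: AUG (Met) → AGG (Arg) — missense.
Codon 2: GAG (Glu) → GGG (Gly) — missense.
Codon 3: GGG (Gly) → GGU (Gly) — synonymous.
Codon 4: CUU (Leu) → GUU (Val) — missense.
Codon 6: CAC (His) → AAC (Asn) — missense.
Synonymous: 1 of 5.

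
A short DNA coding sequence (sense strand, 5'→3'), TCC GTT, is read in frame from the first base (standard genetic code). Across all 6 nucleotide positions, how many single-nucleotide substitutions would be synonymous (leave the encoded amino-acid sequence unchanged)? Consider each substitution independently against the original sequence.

Codon 1 (TCC, Ser): 3 synonymous substitutions.
Codon 2 (GTT, Val): 3 synonymous substitutions.
Total: 3 + 3 = 6.

6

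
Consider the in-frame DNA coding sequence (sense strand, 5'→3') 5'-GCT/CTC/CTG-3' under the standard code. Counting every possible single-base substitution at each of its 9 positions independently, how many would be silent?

Codon 1 (GCT, Ala): 3 synonymous substitutions.
Codon 2 (CTC, Leu): 3 synonymous substitutions.
Codon 3 (CTG, Leu): 4 synonymous substitutions.
Total: 3 + 3 + 4 = 10.

10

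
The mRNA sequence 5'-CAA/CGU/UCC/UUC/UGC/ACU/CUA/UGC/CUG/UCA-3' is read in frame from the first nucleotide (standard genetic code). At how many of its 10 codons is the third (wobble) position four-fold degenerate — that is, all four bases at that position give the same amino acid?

Codon 1 CAA (Gln): third position 2-fold.
Codon 2 CGU (Arg): third position 4-fold.
Codon 3 UCC (Ser): third position 4-fold.
Codon 4 UUC (Phe): third position 2-fold.
Codon 5 UGC (Cys): third position 2-fold.
Codon 6 ACU (Thr): third position 4-fold.
Codon 7 CUA (Leu): third position 4-fold.
Codon 8 UGC (Cys): third position 2-fold.
Codon 9 CUG (Leu): third position 4-fold.
Codon 10 UCA (Ser): third position 4-fold.
Four-fold degenerate third positions: 6.

6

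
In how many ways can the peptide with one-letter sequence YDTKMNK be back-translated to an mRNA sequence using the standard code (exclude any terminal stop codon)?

128

Tyr: 2 codons.
Asp: 2 codons.
Thr: 4 codons.
Lys: 2 codons.
Met: 1 codon.
Asn: 2 codons.
Lys: 2 codons.
2 × 2 × 4 × 2 × 1 × 2 × 2 = 128.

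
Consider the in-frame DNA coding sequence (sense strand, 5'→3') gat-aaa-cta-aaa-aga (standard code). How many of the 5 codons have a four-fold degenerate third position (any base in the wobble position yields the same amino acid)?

1

Codon 1 GAT (Asp): third position 2-fold.
Codon 2 AAA (Lys): third position 2-fold.
Codon 3 CTA (Leu): third position 4-fold.
Codon 4 AAA (Lys): third position 2-fold.
Codon 5 AGA (Arg): third position 2-fold.
Four-fold degenerate third positions: 1.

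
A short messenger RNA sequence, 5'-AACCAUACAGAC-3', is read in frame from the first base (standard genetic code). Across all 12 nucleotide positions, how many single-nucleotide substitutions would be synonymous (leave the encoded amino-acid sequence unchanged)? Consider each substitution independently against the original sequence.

Codon 1 (AAC, Asn): 1 synonymous substitution.
Codon 2 (CAU, His): 1 synonymous substitution.
Codon 3 (ACA, Thr): 3 synonymous substitutions.
Codon 4 (GAC, Asp): 1 synonymous substitution.
Total: 1 + 1 + 3 + 1 = 6.

6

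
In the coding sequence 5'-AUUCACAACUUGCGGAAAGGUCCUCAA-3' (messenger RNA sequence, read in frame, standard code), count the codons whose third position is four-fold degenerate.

3

Codon 1 AUU (Ile): third position 3-fold.
Codon 2 CAC (His): third position 2-fold.
Codon 3 AAC (Asn): third position 2-fold.
Codon 4 UUG (Leu): third position 2-fold.
Codon 5 CGG (Arg): third position 4-fold.
Codon 6 AAA (Lys): third position 2-fold.
Codon 7 GGU (Gly): third position 4-fold.
Codon 8 CCU (Pro): third position 4-fold.
Codon 9 CAA (Gln): third position 2-fold.
Four-fold degenerate third positions: 3.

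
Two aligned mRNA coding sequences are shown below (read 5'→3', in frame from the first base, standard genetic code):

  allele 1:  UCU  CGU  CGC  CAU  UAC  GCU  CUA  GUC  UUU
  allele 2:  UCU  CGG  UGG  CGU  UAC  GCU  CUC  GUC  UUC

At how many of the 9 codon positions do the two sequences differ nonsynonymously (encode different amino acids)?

2

Codon 1: UCU Ser / UCU Ser — identical.
Codon 2: CGU Arg / CGG Arg — synonymous.
Codon 3: CGC Arg / UGG Trp — nonsynonymous.
Codon 4: CAU His / CGU Arg — nonsynonymous.
Codon 5: UAC Tyr / UAC Tyr — identical.
Codon 6: GCU Ala / GCU Ala — identical.
Codon 7: CUA Leu / CUC Leu — synonymous.
Codon 8: GUC Val / GUC Val — identical.
Codon 9: UUU Phe / UUC Phe — synonymous.
Nonsynonymous differences: 2.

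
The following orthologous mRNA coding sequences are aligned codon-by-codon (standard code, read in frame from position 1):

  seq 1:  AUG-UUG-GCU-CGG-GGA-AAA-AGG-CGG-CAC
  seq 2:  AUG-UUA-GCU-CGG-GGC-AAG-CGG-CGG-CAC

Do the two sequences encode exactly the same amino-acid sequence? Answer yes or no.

Codon 1: AUG Met / AUG Met — identical.
Codon 2: UUG Leu / UUA Leu — synonymous.
Codon 3: GCU Ala / GCU Ala — identical.
Codon 4: CGG Arg / CGG Arg — identical.
Codon 5: GGA Gly / GGC Gly — synonymous.
Codon 6: AAA Lys / AAG Lys — synonymous.
Codon 7: AGG Arg / CGG Arg — synonymous.
Codon 8: CGG Arg / CGG Arg — identical.
Codon 9: CAC His / CAC His — identical.
Nonsynonymous differences: 0 → same protein.

yes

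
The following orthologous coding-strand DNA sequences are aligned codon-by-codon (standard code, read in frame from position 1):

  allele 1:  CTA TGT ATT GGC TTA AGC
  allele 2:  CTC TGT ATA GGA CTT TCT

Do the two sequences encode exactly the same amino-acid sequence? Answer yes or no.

Codon 1: CTA Leu / CTC Leu — synonymous.
Codon 2: TGT Cys / TGT Cys — identical.
Codon 3: ATT Ile / ATA Ile — synonymous.
Codon 4: GGC Gly / GGA Gly — synonymous.
Codon 5: TTA Leu / CTT Leu — synonymous.
Codon 6: AGC Ser / TCT Ser — synonymous.
Nonsynonymous differences: 0 → same protein.

yes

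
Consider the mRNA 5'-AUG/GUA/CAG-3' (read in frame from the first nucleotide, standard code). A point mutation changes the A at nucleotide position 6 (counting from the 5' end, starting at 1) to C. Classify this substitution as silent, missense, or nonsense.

silent

Position 6 falls in codon 2: GUA → Val.
After the substitution the codon is GUC → Val.
Both encode Val, so the change is synonymous.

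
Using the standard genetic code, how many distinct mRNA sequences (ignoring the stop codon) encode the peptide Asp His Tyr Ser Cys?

96

Asp: 2 codons.
His: 2 codons.
Tyr: 2 codons.
Ser: 6 codons.
Cys: 2 codons.
2 × 2 × 2 × 6 × 2 = 96.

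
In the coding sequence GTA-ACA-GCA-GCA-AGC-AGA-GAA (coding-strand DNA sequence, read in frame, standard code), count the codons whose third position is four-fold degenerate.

4

Codon 1 GTA (Val): third position 4-fold.
Codon 2 ACA (Thr): third position 4-fold.
Codon 3 GCA (Ala): third position 4-fold.
Codon 4 GCA (Ala): third position 4-fold.
Codon 5 AGC (Ser): third position 2-fold.
Codon 6 AGA (Arg): third position 2-fold.
Codon 7 GAA (Glu): third position 2-fold.
Four-fold degenerate third positions: 4.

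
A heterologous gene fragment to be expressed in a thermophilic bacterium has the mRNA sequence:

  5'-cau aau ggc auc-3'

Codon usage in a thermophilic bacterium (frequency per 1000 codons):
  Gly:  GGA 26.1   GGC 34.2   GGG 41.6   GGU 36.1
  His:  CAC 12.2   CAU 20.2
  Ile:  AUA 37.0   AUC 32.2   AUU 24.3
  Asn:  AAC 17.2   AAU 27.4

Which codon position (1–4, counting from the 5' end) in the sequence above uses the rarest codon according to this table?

Codon 1 CAU (His): 20.2 per 1000.
Codon 2 AAU (Asn): 27.4 per 1000.
Codon 3 GGC (Gly): 34.2 per 1000.
Codon 4 AUC (Ile): 32.2 per 1000.
Lowest frequency is 20.2 at codon 1.

1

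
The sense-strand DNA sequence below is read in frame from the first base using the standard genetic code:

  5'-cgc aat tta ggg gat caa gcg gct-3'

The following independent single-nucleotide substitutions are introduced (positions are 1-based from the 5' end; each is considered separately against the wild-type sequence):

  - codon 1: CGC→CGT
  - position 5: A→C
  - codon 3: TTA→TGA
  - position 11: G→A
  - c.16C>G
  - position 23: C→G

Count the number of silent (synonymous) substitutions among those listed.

Codon 1: CGC (Arg) → CGT (Arg) — synonymous.
Codon 2: AAT (Asn) → ACT (Thr) — missense.
Codon 3: TTA (Leu) → TGA (Stop) — nonsense.
Codon 4: GGG (Gly) → GAG (Glu) — missense.
Codon 6: CAA (Gln) → GAA (Glu) — missense.
Codon 8: GCT (Ala) → GGT (Gly) — missense.
Synonymous: 1 of 6.

1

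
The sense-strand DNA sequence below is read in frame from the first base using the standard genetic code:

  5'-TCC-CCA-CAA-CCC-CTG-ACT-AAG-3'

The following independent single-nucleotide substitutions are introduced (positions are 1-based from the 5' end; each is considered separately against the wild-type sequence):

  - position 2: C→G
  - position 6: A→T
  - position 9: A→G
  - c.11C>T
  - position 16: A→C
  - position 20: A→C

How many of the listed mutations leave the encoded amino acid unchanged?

2

Codon 1: TCC (Ser) → TGC (Cys) — missense.
Codon 2: CCA (Pro) → CCT (Pro) — synonymous.
Codon 3: CAA (Gln) → CAG (Gln) — synonymous.
Codon 4: CCC (Pro) → CTC (Leu) — missense.
Codon 6: ACT (Thr) → CCT (Pro) — missense.
Codon 7: AAG (Lys) → ACG (Thr) — missense.
Synonymous: 2 of 6.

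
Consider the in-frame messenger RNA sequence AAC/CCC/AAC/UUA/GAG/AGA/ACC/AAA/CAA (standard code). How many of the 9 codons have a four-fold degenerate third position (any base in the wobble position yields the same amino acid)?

Codon 1 AAC (Asn): third position 2-fold.
Codon 2 CCC (Pro): third position 4-fold.
Codon 3 AAC (Asn): third position 2-fold.
Codon 4 UUA (Leu): third position 2-fold.
Codon 5 GAG (Glu): third position 2-fold.
Codon 6 AGA (Arg): third position 2-fold.
Codon 7 ACC (Thr): third position 4-fold.
Codon 8 AAA (Lys): third position 2-fold.
Codon 9 CAA (Gln): third position 2-fold.
Four-fold degenerate third positions: 2.

2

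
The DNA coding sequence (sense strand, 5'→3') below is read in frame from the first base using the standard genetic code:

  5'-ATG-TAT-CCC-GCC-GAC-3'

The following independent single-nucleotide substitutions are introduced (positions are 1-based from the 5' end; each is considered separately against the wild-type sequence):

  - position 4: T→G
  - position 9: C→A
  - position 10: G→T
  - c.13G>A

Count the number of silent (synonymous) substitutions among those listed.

Codon 2: TAT (Tyr) → GAT (Asp) — missense.
Codon 3: CCC (Pro) → CCA (Pro) — synonymous.
Codon 4: GCC (Ala) → TCC (Ser) — missense.
Codon 5: GAC (Asp) → AAC (Asn) — missense.
Synonymous: 1 of 4.

1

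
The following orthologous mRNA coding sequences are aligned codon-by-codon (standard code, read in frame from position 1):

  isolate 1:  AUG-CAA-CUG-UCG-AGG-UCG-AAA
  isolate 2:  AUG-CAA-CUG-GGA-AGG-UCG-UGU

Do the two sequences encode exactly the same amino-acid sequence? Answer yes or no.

Codon 1: AUG Met / AUG Met — identical.
Codon 2: CAA Gln / CAA Gln — identical.
Codon 3: CUG Leu / CUG Leu — identical.
Codon 4: UCG Ser / GGA Gly — nonsynonymous.
Codon 5: AGG Arg / AGG Arg — identical.
Codon 6: UCG Ser / UCG Ser — identical.
Codon 7: AAA Lys / UGU Cys — nonsynonymous.
Nonsynonymous differences: 2 → different protein.

no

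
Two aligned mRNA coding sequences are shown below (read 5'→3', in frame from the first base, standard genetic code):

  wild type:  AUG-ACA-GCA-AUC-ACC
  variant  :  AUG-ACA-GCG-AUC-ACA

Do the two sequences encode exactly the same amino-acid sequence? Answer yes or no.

yes

Codon 1: AUG Met / AUG Met — identical.
Codon 2: ACA Thr / ACA Thr — identical.
Codon 3: GCA Ala / GCG Ala — synonymous.
Codon 4: AUC Ile / AUC Ile — identical.
Codon 5: ACC Thr / ACA Thr — synonymous.
Nonsynonymous differences: 0 → same protein.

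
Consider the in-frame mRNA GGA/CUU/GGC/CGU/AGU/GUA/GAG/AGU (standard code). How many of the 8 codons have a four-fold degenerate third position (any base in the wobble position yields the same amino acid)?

5

Codon 1 GGA (Gly): third position 4-fold.
Codon 2 CUU (Leu): third position 4-fold.
Codon 3 GGC (Gly): third position 4-fold.
Codon 4 CGU (Arg): third position 4-fold.
Codon 5 AGU (Ser): third position 2-fold.
Codon 6 GUA (Val): third position 4-fold.
Codon 7 GAG (Glu): third position 2-fold.
Codon 8 AGU (Ser): third position 2-fold.
Four-fold degenerate third positions: 5.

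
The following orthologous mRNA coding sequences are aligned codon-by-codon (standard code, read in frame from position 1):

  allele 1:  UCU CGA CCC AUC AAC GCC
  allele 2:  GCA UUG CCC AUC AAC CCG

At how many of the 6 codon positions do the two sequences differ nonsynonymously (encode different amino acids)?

Codon 1: UCU Ser / GCA Ala — nonsynonymous.
Codon 2: CGA Arg / UUG Leu — nonsynonymous.
Codon 3: CCC Pro / CCC Pro — identical.
Codon 4: AUC Ile / AUC Ile — identical.
Codon 5: AAC Asn / AAC Asn — identical.
Codon 6: GCC Ala / CCG Pro — nonsynonymous.
Nonsynonymous differences: 3.

3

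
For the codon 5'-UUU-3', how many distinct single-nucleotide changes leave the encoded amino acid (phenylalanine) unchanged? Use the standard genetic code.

1

Position 1: none → 0 synonymous.
Position 2: none → 0 synonymous.
Position 3: UUC → 1 synonymous.
Total: 0 + 0 + 1 = 1.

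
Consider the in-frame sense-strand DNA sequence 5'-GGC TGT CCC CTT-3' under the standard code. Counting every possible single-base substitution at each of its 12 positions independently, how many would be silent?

10

Codon 1 (GGC, Gly): 3 synonymous substitutions.
Codon 2 (TGT, Cys): 1 synonymous substitution.
Codon 3 (CCC, Pro): 3 synonymous substitutions.
Codon 4 (CTT, Leu): 3 synonymous substitutions.
Total: 3 + 1 + 3 + 3 = 10.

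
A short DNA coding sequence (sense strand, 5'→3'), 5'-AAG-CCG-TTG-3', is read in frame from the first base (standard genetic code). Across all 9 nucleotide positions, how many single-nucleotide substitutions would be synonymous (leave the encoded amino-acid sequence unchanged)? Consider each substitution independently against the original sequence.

Codon 1 (AAG, Lys): 1 synonymous substitution.
Codon 2 (CCG, Pro): 3 synonymous substitutions.
Codon 3 (TTG, Leu): 2 synonymous substitutions.
Total: 1 + 3 + 2 = 6.

6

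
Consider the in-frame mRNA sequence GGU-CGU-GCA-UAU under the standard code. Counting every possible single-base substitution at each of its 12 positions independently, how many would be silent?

Codon 1 (GGU, Gly): 3 synonymous substitutions.
Codon 2 (CGU, Arg): 3 synonymous substitutions.
Codon 3 (GCA, Ala): 3 synonymous substitutions.
Codon 4 (UAU, Tyr): 1 synonymous substitution.
Total: 3 + 3 + 3 + 1 = 10.

10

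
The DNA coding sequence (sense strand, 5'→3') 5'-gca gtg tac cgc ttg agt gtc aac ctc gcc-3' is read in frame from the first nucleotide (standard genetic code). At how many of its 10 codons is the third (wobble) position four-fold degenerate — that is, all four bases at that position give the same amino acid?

6

Codon 1 GCA (Ala): third position 4-fold.
Codon 2 GTG (Val): third position 4-fold.
Codon 3 TAC (Tyr): third position 2-fold.
Codon 4 CGC (Arg): third position 4-fold.
Codon 5 TTG (Leu): third position 2-fold.
Codon 6 AGT (Ser): third position 2-fold.
Codon 7 GTC (Val): third position 4-fold.
Codon 8 AAC (Asn): third position 2-fold.
Codon 9 CTC (Leu): third position 4-fold.
Codon 10 GCC (Ala): third position 4-fold.
Four-fold degenerate third positions: 6.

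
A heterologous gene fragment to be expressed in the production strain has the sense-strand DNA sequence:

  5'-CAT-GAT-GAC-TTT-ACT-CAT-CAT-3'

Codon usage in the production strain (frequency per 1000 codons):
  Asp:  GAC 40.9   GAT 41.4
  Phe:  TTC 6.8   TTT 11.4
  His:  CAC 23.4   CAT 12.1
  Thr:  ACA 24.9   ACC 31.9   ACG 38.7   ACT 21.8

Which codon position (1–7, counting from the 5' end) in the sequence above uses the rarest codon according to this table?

Codon 1 CAT (His): 12.1 per 1000.
Codon 2 GAT (Asp): 41.4 per 1000.
Codon 3 GAC (Asp): 40.9 per 1000.
Codon 4 TTT (Phe): 11.4 per 1000.
Codon 5 ACT (Thr): 21.8 per 1000.
Codon 6 CAT (His): 12.1 per 1000.
Codon 7 CAT (His): 12.1 per 1000.
Lowest frequency is 11.4 at codon 4.

4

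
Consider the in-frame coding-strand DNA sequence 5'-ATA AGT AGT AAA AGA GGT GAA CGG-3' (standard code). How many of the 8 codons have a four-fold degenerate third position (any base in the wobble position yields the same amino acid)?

2

Codon 1 ATA (Ile): third position 3-fold.
Codon 2 AGT (Ser): third position 2-fold.
Codon 3 AGT (Ser): third position 2-fold.
Codon 4 AAA (Lys): third position 2-fold.
Codon 5 AGA (Arg): third position 2-fold.
Codon 6 GGT (Gly): third position 4-fold.
Codon 7 GAA (Glu): third position 2-fold.
Codon 8 CGG (Arg): third position 4-fold.
Four-fold degenerate third positions: 2.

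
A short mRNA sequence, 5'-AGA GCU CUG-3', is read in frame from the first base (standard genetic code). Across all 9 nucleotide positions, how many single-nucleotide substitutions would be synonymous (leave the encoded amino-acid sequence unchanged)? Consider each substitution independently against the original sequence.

Codon 1 (AGA, Arg): 2 synonymous substitutions.
Codon 2 (GCU, Ala): 3 synonymous substitutions.
Codon 3 (CUG, Leu): 4 synonymous substitutions.
Total: 2 + 3 + 4 = 9.

9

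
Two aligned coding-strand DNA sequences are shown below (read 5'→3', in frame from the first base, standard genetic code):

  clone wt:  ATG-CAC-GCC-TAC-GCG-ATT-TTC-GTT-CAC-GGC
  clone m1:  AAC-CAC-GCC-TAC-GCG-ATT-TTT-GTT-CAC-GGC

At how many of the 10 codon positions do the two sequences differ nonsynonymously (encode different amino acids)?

1

Codon 1: ATG Met / AAC Asn — nonsynonymous.
Codon 2: CAC His / CAC His — identical.
Codon 3: GCC Ala / GCC Ala — identical.
Codon 4: TAC Tyr / TAC Tyr — identical.
Codon 5: GCG Ala / GCG Ala — identical.
Codon 6: ATT Ile / ATT Ile — identical.
Codon 7: TTC Phe / TTT Phe — synonymous.
Codon 8: GTT Val / GTT Val — identical.
Codon 9: CAC His / CAC His — identical.
Codon 10: GGC Gly / GGC Gly — identical.
Nonsynonymous differences: 1.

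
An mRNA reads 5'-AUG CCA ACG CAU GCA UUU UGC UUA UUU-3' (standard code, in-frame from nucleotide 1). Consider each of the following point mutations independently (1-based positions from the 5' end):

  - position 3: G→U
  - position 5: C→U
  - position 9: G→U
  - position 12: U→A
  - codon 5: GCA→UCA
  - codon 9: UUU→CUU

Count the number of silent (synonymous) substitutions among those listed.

Codon 1: AUG (Met) → AUU (Ile) — missense.
Codon 2: CCA (Pro) → CUA (Leu) — missense.
Codon 3: ACG (Thr) → ACU (Thr) — synonymous.
Codon 4: CAU (His) → CAA (Gln) — missense.
Codon 5: GCA (Ala) → UCA (Ser) — missense.
Codon 9: UUU (Phe) → CUU (Leu) — missense.
Synonymous: 1 of 6.

1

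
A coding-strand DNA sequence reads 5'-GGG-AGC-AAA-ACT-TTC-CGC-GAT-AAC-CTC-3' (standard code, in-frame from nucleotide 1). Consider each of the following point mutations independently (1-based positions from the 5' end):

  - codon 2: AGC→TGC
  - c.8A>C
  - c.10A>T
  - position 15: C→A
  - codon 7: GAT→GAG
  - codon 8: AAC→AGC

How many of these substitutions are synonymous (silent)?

Codon 2: AGC (Ser) → TGC (Cys) — missense.
Codon 3: AAA (Lys) → ACA (Thr) — missense.
Codon 4: ACT (Thr) → TCT (Ser) — missense.
Codon 5: TTC (Phe) → TTA (Leu) — missense.
Codon 7: GAT (Asp) → GAG (Glu) — missense.
Codon 8: AAC (Asn) → AGC (Ser) — missense.
Synonymous: 0 of 6.

0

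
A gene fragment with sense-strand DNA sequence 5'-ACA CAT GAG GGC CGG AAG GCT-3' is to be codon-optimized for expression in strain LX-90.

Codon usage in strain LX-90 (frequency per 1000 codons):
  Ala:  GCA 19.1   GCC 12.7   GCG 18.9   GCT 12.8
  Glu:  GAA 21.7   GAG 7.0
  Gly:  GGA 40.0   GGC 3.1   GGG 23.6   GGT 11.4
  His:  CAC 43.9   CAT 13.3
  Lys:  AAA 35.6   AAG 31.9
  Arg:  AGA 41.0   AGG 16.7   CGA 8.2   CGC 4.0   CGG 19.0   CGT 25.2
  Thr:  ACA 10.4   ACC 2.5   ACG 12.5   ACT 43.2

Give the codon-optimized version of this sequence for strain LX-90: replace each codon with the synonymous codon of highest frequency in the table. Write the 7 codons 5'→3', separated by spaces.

Codon 1 (Thr): best is ACT at 43.2.
Codon 2 (His): best is CAC at 43.9.
Codon 3 (Glu): best is GAA at 21.7.
Codon 4 (Gly): best is GGA at 40.0.
Codon 5 (Arg): best is AGA at 41.0.
Codon 6 (Lys): best is AAA at 35.6.
Codon 7 (Ala): best is GCA at 19.1.

ACT CAC GAA GGA AGA AAA GCA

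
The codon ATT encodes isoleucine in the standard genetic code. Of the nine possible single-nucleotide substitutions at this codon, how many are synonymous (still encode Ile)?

2

Position 1: none → 0 synonymous.
Position 2: none → 0 synonymous.
Position 3: ATC, ATA → 2 synonymous.
Total: 0 + 0 + 2 = 2.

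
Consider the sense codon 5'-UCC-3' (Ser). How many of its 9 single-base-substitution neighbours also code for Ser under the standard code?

Position 1: none → 0 synonymous.
Position 2: none → 0 synonymous.
Position 3: UCU, UCA, UCG → 3 synonymous.
Total: 0 + 0 + 3 = 3.

3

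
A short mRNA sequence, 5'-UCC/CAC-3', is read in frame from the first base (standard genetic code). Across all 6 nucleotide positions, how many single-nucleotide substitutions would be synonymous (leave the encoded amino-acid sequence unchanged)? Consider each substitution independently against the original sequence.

Codon 1 (UCC, Ser): 3 synonymous substitutions.
Codon 2 (CAC, His): 1 synonymous substitution.
Total: 3 + 1 = 4.

4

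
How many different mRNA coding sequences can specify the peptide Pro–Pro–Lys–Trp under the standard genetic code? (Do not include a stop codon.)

32

Pro: 4 codons.
Pro: 4 codons.
Lys: 2 codons.
Trp: 1 codon.
4 × 4 × 2 × 1 = 32.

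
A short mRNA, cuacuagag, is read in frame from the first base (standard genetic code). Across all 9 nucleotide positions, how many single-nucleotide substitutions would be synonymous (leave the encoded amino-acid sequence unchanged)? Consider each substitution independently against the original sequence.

Codon 1 (CUA, Leu): 4 synonymous substitutions.
Codon 2 (CUA, Leu): 4 synonymous substitutions.
Codon 3 (GAG, Glu): 1 synonymous substitution.
Total: 4 + 4 + 1 = 9.

9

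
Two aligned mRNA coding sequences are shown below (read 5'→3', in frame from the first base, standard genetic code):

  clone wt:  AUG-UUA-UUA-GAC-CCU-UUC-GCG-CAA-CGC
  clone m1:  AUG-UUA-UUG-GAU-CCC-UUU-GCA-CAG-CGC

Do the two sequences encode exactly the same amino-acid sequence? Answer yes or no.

Codon 1: AUG Met / AUG Met — identical.
Codon 2: UUA Leu / UUA Leu — identical.
Codon 3: UUA Leu / UUG Leu — synonymous.
Codon 4: GAC Asp / GAU Asp — synonymous.
Codon 5: CCU Pro / CCC Pro — synonymous.
Codon 6: UUC Phe / UUU Phe — synonymous.
Codon 7: GCG Ala / GCA Ala — synonymous.
Codon 8: CAA Gln / CAG Gln — synonymous.
Codon 9: CGC Arg / CGC Arg — identical.
Nonsynonymous differences: 0 → same protein.

yes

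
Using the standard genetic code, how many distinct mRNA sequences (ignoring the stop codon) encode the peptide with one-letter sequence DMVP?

Asp: 2 codons.
Met: 1 codon.
Val: 4 codons.
Pro: 4 codons.
2 × 1 × 4 × 4 = 32.

32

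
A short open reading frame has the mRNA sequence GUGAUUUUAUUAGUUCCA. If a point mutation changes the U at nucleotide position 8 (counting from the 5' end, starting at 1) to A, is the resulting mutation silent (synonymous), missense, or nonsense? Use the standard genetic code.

nonsense

Position 8 falls in codon 3: UUA → Leu.
After the substitution the codon is UAA → Stop.
The new codon is a stop codon, so this is a nonsense mutation.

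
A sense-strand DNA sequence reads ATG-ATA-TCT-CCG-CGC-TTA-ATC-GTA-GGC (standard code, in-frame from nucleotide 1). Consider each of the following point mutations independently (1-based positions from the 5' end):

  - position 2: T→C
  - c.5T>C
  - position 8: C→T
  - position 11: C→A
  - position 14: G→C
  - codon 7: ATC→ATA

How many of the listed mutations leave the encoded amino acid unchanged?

1

Codon 1: ATG (Met) → ACG (Thr) — missense.
Codon 2: ATA (Ile) → ACA (Thr) — missense.
Codon 3: TCT (Ser) → TTT (Phe) — missense.
Codon 4: CCG (Pro) → CAG (Gln) — missense.
Codon 5: CGC (Arg) → CCC (Pro) — missense.
Codon 7: ATC (Ile) → ATA (Ile) — synonymous.
Synonymous: 1 of 6.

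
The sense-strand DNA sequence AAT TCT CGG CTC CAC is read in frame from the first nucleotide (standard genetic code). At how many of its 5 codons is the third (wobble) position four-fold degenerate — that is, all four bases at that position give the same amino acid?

3

Codon 1 AAT (Asn): third position 2-fold.
Codon 2 TCT (Ser): third position 4-fold.
Codon 3 CGG (Arg): third position 4-fold.
Codon 4 CTC (Leu): third position 4-fold.
Codon 5 CAC (His): third position 2-fold.
Four-fold degenerate third positions: 3.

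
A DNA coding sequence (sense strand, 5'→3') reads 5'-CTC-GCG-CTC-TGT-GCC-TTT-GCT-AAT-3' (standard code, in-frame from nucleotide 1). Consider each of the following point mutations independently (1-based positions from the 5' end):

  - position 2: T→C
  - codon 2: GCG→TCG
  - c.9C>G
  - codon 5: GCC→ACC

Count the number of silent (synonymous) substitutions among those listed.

Codon 1: CTC (Leu) → CCC (Pro) — missense.
Codon 2: GCG (Ala) → TCG (Ser) — missense.
Codon 3: CTC (Leu) → CTG (Leu) — synonymous.
Codon 5: GCC (Ala) → ACC (Thr) — missense.
Synonymous: 1 of 4.

1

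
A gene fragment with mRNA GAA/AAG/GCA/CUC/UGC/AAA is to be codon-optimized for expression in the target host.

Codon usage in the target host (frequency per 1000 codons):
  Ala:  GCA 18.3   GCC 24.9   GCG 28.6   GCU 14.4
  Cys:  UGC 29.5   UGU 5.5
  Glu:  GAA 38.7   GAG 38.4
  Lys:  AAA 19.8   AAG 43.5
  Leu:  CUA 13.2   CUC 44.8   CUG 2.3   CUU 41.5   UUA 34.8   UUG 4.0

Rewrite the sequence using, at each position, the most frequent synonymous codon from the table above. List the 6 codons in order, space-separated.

Codon 1 (Glu): best is GAA at 38.7.
Codon 2 (Lys): best is AAG at 43.5.
Codon 3 (Ala): best is GCG at 28.6.
Codon 4 (Leu): best is CUC at 44.8.
Codon 5 (Cys): best is UGC at 29.5.
Codon 6 (Lys): best is AAG at 43.5.

GAA AAG GCG CUC UGC AAG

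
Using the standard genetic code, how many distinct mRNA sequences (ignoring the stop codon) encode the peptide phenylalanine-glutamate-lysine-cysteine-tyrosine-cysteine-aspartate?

Phe: 2 codons.
Glu: 2 codons.
Lys: 2 codons.
Cys: 2 codons.
Tyr: 2 codons.
Cys: 2 codons.
Asp: 2 codons.
2 × 2 × 2 × 2 × 2 × 2 × 2 = 128.

128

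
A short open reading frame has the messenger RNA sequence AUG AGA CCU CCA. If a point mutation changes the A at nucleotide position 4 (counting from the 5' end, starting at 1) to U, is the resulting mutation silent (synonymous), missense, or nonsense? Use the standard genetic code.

Position 4 falls in codon 2: AGA → Arg.
After the substitution the codon is UGA → Stop.
The new codon is a stop codon, so this is a nonsense mutation.

nonsense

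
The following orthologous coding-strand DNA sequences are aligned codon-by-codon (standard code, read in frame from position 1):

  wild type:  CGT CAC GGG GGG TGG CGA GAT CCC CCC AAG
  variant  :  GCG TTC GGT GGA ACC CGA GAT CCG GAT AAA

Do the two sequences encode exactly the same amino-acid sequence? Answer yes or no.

Codon 1: CGT Arg / GCG Ala — nonsynonymous.
Codon 2: CAC His / TTC Phe — nonsynonymous.
Codon 3: GGG Gly / GGT Gly — synonymous.
Codon 4: GGG Gly / GGA Gly — synonymous.
Codon 5: TGG Trp / ACC Thr — nonsynonymous.
Codon 6: CGA Arg / CGA Arg — identical.
Codon 7: GAT Asp / GAT Asp — identical.
Codon 8: CCC Pro / CCG Pro — synonymous.
Codon 9: CCC Pro / GAT Asp — nonsynonymous.
Codon 10: AAG Lys / AAA Lys — synonymous.
Nonsynonymous differences: 4 → different protein.

no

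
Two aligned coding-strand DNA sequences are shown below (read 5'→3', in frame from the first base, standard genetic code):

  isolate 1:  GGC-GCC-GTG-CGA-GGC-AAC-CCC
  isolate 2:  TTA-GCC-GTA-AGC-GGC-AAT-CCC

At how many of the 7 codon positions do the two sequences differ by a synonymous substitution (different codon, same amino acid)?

Codon 1: GGC Gly / TTA Leu — nonsynonymous.
Codon 2: GCC Ala / GCC Ala — identical.
Codon 3: GTG Val / GTA Val — synonymous.
Codon 4: CGA Arg / AGC Ser — nonsynonymous.
Codon 5: GGC Gly / GGC Gly — identical.
Codon 6: AAC Asn / AAT Asn — synonymous.
Codon 7: CCC Pro / CCC Pro — identical.
Synonymous differences: 2.

2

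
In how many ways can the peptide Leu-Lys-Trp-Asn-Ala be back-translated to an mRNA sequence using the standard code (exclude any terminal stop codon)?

Leu: 6 codons.
Lys: 2 codons.
Trp: 1 codon.
Asn: 2 codons.
Ala: 4 codons.
6 × 2 × 1 × 2 × 4 = 96.

96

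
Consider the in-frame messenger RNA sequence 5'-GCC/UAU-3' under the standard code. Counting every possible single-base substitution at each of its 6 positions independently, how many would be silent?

Codon 1 (GCC, Ala): 3 synonymous substitutions.
Codon 2 (UAU, Tyr): 1 synonymous substitution.
Total: 3 + 1 = 4.

4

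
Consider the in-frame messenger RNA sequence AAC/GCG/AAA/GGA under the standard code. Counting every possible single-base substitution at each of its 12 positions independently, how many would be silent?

Codon 1 (AAC, Asn): 1 synonymous substitution.
Codon 2 (GCG, Ala): 3 synonymous substitutions.
Codon 3 (AAA, Lys): 1 synonymous substitution.
Codon 4 (GGA, Gly): 3 synonymous substitutions.
Total: 1 + 3 + 1 + 3 = 8.

8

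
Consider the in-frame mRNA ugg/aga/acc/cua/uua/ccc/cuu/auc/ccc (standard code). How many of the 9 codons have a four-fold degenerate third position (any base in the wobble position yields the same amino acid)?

5

Codon 1 UGG (Trp): third position 1-fold.
Codon 2 AGA (Arg): third position 2-fold.
Codon 3 ACC (Thr): third position 4-fold.
Codon 4 CUA (Leu): third position 4-fold.
Codon 5 UUA (Leu): third position 2-fold.
Codon 6 CCC (Pro): third position 4-fold.
Codon 7 CUU (Leu): third position 4-fold.
Codon 8 AUC (Ile): third position 3-fold.
Codon 9 CCC (Pro): third position 4-fold.
Four-fold degenerate third positions: 5.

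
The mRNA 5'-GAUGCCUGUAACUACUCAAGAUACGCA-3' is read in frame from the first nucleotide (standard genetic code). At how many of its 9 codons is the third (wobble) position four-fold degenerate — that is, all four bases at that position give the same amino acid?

Codon 1 GAU (Asp): third position 2-fold.
Codon 2 GCC (Ala): third position 4-fold.
Codon 3 UGU (Cys): third position 2-fold.
Codon 4 AAC (Asn): third position 2-fold.
Codon 5 UAC (Tyr): third position 2-fold.
Codon 6 UCA (Ser): third position 4-fold.
Codon 7 AGA (Arg): third position 2-fold.
Codon 8 UAC (Tyr): third position 2-fold.
Codon 9 GCA (Ala): third position 4-fold.
Four-fold degenerate third positions: 3.

3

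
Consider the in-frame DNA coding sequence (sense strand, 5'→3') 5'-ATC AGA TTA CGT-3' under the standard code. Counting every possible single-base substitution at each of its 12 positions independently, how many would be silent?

Codon 1 (ATC, Ile): 2 synonymous substitutions.
Codon 2 (AGA, Arg): 2 synonymous substitutions.
Codon 3 (TTA, Leu): 2 synonymous substitutions.
Codon 4 (CGT, Arg): 3 synonymous substitutions.
Total: 2 + 2 + 2 + 3 = 9.

9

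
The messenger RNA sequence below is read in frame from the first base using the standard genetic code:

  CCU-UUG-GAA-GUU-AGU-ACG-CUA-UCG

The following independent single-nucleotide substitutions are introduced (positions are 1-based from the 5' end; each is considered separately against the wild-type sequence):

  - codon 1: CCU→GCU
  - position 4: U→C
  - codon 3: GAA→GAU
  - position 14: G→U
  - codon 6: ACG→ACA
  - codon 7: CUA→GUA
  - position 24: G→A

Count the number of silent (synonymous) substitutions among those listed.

Codon 1: CCU (Pro) → GCU (Ala) — missense.
Codon 2: UUG (Leu) → CUG (Leu) — synonymous.
Codon 3: GAA (Glu) → GAU (Asp) — missense.
Codon 5: AGU (Ser) → AUU (Ile) — missense.
Codon 6: ACG (Thr) → ACA (Thr) — synonymous.
Codon 7: CUA (Leu) → GUA (Val) — missense.
Codon 8: UCG (Ser) → UCA (Ser) — synonymous.
Synonymous: 3 of 7.

3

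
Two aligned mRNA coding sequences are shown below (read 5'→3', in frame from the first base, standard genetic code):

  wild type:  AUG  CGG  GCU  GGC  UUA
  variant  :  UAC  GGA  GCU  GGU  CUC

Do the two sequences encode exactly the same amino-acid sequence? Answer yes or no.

no

Codon 1: AUG Met / UAC Tyr — nonsynonymous.
Codon 2: CGG Arg / GGA Gly — nonsynonymous.
Codon 3: GCU Ala / GCU Ala — identical.
Codon 4: GGC Gly / GGU Gly — synonymous.
Codon 5: UUA Leu / CUC Leu — synonymous.
Nonsynonymous differences: 2 → different protein.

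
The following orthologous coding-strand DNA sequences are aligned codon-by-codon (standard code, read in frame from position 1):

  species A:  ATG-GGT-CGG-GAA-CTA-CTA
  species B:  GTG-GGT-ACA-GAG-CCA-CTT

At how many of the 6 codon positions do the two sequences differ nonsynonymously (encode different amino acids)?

Codon 1: ATG Met / GTG Val — nonsynonymous.
Codon 2: GGT Gly / GGT Gly — identical.
Codon 3: CGG Arg / ACA Thr — nonsynonymous.
Codon 4: GAA Glu / GAG Glu — synonymous.
Codon 5: CTA Leu / CCA Pro — nonsynonymous.
Codon 6: CTA Leu / CTT Leu — synonymous.
Nonsynonymous differences: 3.

3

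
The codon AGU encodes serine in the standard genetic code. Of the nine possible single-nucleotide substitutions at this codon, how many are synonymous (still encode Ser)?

1

Position 1: none → 0 synonymous.
Position 2: none → 0 synonymous.
Position 3: AGC → 1 synonymous.
Total: 0 + 0 + 1 = 1.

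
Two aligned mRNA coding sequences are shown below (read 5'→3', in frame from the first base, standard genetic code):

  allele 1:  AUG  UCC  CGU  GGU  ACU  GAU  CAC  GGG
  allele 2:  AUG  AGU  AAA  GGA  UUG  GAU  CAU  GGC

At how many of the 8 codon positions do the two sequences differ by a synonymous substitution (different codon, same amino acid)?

Codon 1: AUG Met / AUG Met — identical.
Codon 2: UCC Ser / AGU Ser — synonymous.
Codon 3: CGU Arg / AAA Lys — nonsynonymous.
Codon 4: GGU Gly / GGA Gly — synonymous.
Codon 5: ACU Thr / UUG Leu — nonsynonymous.
Codon 6: GAU Asp / GAU Asp — identical.
Codon 7: CAC His / CAU His — synonymous.
Codon 8: GGG Gly / GGC Gly — synonymous.
Synonymous differences: 4.

4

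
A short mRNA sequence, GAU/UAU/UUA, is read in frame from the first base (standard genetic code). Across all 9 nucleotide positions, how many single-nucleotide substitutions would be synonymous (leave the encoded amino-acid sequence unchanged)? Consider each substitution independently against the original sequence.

Codon 1 (GAU, Asp): 1 synonymous substitution.
Codon 2 (UAU, Tyr): 1 synonymous substitution.
Codon 3 (UUA, Leu): 2 synonymous substitutions.
Total: 1 + 1 + 2 = 4.

4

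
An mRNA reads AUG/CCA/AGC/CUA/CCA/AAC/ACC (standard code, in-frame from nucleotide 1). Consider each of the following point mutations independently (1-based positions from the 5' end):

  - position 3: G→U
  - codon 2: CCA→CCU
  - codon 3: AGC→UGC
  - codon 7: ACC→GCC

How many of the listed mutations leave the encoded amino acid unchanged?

1

Codon 1: AUG (Met) → AUU (Ile) — missense.
Codon 2: CCA (Pro) → CCU (Pro) — synonymous.
Codon 3: AGC (Ser) → UGC (Cys) — missense.
Codon 7: ACC (Thr) → GCC (Ala) — missense.
Synonymous: 1 of 4.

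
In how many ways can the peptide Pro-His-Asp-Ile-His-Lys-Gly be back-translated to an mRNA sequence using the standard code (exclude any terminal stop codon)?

Pro: 4 codons.
His: 2 codons.
Asp: 2 codons.
Ile: 3 codons.
His: 2 codons.
Lys: 2 codons.
Gly: 4 codons.
4 × 2 × 2 × 3 × 2 × 2 × 4 = 768.

768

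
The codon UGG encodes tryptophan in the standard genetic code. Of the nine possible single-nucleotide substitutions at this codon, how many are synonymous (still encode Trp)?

Position 1: none → 0 synonymous.
Position 2: none → 0 synonymous.
Position 3: none → 0 synonymous.
Total: 0 + 0 + 0 = 0.

0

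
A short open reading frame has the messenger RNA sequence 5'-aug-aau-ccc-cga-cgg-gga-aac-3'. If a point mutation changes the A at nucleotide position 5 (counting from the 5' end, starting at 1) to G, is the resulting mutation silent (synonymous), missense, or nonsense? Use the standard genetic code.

Position 5 falls in codon 2: AAU → Asn.
After the substitution the codon is AGU → Ser.
Asn ≠ Ser, so this is a missense mutation.

missense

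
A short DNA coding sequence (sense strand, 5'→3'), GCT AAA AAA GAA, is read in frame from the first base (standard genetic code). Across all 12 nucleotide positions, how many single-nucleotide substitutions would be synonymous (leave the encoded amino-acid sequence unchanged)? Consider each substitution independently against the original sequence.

6

Codon 1 (GCT, Ala): 3 synonymous substitutions.
Codon 2 (AAA, Lys): 1 synonymous substitution.
Codon 3 (AAA, Lys): 1 synonymous substitution.
Codon 4 (GAA, Glu): 1 synonymous substitution.
Total: 3 + 1 + 1 + 1 = 6.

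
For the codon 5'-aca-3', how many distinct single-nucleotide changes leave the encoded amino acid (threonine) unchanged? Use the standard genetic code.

3

Position 1: none → 0 synonymous.
Position 2: none → 0 synonymous.
Position 3: ACT, ACC, ACG → 3 synonymous.
Total: 0 + 0 + 3 = 3.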